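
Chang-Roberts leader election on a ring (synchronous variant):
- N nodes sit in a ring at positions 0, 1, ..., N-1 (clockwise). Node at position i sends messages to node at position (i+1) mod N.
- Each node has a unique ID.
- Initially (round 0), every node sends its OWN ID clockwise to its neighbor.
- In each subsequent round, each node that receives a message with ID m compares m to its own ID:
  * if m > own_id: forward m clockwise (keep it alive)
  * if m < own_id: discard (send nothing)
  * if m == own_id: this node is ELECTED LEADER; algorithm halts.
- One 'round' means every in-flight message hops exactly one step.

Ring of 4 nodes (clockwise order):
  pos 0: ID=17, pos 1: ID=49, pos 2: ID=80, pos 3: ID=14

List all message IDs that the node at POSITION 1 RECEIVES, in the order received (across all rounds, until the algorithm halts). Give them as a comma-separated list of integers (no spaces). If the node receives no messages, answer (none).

Answer: 17,80

Derivation:
Round 1: pos1(id49) recv 17: drop; pos2(id80) recv 49: drop; pos3(id14) recv 80: fwd; pos0(id17) recv 14: drop
Round 2: pos0(id17) recv 80: fwd
Round 3: pos1(id49) recv 80: fwd
Round 4: pos2(id80) recv 80: ELECTED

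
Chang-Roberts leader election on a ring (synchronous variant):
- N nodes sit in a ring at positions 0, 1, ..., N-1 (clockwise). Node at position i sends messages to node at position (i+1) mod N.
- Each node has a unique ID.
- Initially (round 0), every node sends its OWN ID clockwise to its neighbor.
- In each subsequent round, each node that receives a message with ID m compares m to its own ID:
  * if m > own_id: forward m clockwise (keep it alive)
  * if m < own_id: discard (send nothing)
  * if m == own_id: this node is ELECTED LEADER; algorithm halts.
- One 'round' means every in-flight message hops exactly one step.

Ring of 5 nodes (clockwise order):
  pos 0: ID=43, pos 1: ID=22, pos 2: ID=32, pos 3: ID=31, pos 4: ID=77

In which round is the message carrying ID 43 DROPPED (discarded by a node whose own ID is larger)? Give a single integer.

Round 1: pos1(id22) recv 43: fwd; pos2(id32) recv 22: drop; pos3(id31) recv 32: fwd; pos4(id77) recv 31: drop; pos0(id43) recv 77: fwd
Round 2: pos2(id32) recv 43: fwd; pos4(id77) recv 32: drop; pos1(id22) recv 77: fwd
Round 3: pos3(id31) recv 43: fwd; pos2(id32) recv 77: fwd
Round 4: pos4(id77) recv 43: drop; pos3(id31) recv 77: fwd
Round 5: pos4(id77) recv 77: ELECTED
Message ID 43 originates at pos 0; dropped at pos 4 in round 4

Answer: 4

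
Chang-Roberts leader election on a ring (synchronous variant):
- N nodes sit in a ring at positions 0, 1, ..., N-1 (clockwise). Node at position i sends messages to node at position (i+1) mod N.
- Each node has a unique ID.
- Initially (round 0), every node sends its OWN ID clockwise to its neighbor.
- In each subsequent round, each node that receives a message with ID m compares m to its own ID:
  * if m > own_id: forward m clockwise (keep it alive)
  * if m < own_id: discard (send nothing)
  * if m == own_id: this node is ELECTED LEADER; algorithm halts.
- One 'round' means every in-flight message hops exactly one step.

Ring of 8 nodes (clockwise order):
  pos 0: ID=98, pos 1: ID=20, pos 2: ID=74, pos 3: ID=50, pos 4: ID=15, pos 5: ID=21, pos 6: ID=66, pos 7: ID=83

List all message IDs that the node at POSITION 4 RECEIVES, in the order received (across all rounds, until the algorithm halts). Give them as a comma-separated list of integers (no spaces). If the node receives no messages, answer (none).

Round 1: pos1(id20) recv 98: fwd; pos2(id74) recv 20: drop; pos3(id50) recv 74: fwd; pos4(id15) recv 50: fwd; pos5(id21) recv 15: drop; pos6(id66) recv 21: drop; pos7(id83) recv 66: drop; pos0(id98) recv 83: drop
Round 2: pos2(id74) recv 98: fwd; pos4(id15) recv 74: fwd; pos5(id21) recv 50: fwd
Round 3: pos3(id50) recv 98: fwd; pos5(id21) recv 74: fwd; pos6(id66) recv 50: drop
Round 4: pos4(id15) recv 98: fwd; pos6(id66) recv 74: fwd
Round 5: pos5(id21) recv 98: fwd; pos7(id83) recv 74: drop
Round 6: pos6(id66) recv 98: fwd
Round 7: pos7(id83) recv 98: fwd
Round 8: pos0(id98) recv 98: ELECTED

Answer: 50,74,98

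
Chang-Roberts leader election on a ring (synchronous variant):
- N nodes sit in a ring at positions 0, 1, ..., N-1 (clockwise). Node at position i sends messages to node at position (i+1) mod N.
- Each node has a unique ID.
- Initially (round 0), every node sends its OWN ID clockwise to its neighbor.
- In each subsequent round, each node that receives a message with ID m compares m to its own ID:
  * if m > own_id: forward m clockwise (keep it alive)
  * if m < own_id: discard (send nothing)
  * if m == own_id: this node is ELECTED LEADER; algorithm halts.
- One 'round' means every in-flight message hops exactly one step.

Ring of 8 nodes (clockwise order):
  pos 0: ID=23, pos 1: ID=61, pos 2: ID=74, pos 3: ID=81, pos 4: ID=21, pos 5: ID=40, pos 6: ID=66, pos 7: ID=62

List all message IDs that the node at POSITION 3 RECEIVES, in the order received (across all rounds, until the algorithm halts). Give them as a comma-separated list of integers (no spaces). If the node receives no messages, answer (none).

Round 1: pos1(id61) recv 23: drop; pos2(id74) recv 61: drop; pos3(id81) recv 74: drop; pos4(id21) recv 81: fwd; pos5(id40) recv 21: drop; pos6(id66) recv 40: drop; pos7(id62) recv 66: fwd; pos0(id23) recv 62: fwd
Round 2: pos5(id40) recv 81: fwd; pos0(id23) recv 66: fwd; pos1(id61) recv 62: fwd
Round 3: pos6(id66) recv 81: fwd; pos1(id61) recv 66: fwd; pos2(id74) recv 62: drop
Round 4: pos7(id62) recv 81: fwd; pos2(id74) recv 66: drop
Round 5: pos0(id23) recv 81: fwd
Round 6: pos1(id61) recv 81: fwd
Round 7: pos2(id74) recv 81: fwd
Round 8: pos3(id81) recv 81: ELECTED

Answer: 74,81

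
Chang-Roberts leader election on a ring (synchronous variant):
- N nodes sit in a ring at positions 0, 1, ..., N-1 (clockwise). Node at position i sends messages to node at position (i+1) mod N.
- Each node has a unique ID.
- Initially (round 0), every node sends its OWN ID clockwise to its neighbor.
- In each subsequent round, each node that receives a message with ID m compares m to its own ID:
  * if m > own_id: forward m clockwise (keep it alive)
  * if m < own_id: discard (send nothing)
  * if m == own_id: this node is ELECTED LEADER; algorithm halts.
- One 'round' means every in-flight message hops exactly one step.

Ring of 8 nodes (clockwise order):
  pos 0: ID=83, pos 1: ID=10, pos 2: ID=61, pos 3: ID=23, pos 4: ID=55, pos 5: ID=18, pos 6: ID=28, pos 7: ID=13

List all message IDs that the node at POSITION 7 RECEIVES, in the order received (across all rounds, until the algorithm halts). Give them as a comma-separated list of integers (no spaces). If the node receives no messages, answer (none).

Answer: 28,55,61,83

Derivation:
Round 1: pos1(id10) recv 83: fwd; pos2(id61) recv 10: drop; pos3(id23) recv 61: fwd; pos4(id55) recv 23: drop; pos5(id18) recv 55: fwd; pos6(id28) recv 18: drop; pos7(id13) recv 28: fwd; pos0(id83) recv 13: drop
Round 2: pos2(id61) recv 83: fwd; pos4(id55) recv 61: fwd; pos6(id28) recv 55: fwd; pos0(id83) recv 28: drop
Round 3: pos3(id23) recv 83: fwd; pos5(id18) recv 61: fwd; pos7(id13) recv 55: fwd
Round 4: pos4(id55) recv 83: fwd; pos6(id28) recv 61: fwd; pos0(id83) recv 55: drop
Round 5: pos5(id18) recv 83: fwd; pos7(id13) recv 61: fwd
Round 6: pos6(id28) recv 83: fwd; pos0(id83) recv 61: drop
Round 7: pos7(id13) recv 83: fwd
Round 8: pos0(id83) recv 83: ELECTED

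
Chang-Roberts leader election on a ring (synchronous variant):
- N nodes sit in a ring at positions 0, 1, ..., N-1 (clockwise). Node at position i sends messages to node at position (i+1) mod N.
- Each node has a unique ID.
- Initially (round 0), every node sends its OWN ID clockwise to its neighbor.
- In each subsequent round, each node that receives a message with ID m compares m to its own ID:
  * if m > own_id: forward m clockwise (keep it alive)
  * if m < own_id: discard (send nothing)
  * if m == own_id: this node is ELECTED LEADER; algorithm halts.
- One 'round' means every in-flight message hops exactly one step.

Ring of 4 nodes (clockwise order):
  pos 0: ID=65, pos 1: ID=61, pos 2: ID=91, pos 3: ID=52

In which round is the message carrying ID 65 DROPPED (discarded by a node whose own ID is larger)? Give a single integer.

Answer: 2

Derivation:
Round 1: pos1(id61) recv 65: fwd; pos2(id91) recv 61: drop; pos3(id52) recv 91: fwd; pos0(id65) recv 52: drop
Round 2: pos2(id91) recv 65: drop; pos0(id65) recv 91: fwd
Round 3: pos1(id61) recv 91: fwd
Round 4: pos2(id91) recv 91: ELECTED
Message ID 65 originates at pos 0; dropped at pos 2 in round 2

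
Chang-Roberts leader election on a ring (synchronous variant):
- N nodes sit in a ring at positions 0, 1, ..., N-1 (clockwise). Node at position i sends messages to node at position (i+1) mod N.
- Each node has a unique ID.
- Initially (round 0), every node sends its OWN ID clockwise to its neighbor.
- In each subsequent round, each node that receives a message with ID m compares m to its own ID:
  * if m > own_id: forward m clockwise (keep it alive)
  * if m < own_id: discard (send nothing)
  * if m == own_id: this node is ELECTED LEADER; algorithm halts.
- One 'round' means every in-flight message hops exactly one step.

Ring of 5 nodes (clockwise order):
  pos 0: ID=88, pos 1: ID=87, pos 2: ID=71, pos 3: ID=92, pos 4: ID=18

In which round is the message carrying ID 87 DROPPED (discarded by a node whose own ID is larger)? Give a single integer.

Answer: 2

Derivation:
Round 1: pos1(id87) recv 88: fwd; pos2(id71) recv 87: fwd; pos3(id92) recv 71: drop; pos4(id18) recv 92: fwd; pos0(id88) recv 18: drop
Round 2: pos2(id71) recv 88: fwd; pos3(id92) recv 87: drop; pos0(id88) recv 92: fwd
Round 3: pos3(id92) recv 88: drop; pos1(id87) recv 92: fwd
Round 4: pos2(id71) recv 92: fwd
Round 5: pos3(id92) recv 92: ELECTED
Message ID 87 originates at pos 1; dropped at pos 3 in round 2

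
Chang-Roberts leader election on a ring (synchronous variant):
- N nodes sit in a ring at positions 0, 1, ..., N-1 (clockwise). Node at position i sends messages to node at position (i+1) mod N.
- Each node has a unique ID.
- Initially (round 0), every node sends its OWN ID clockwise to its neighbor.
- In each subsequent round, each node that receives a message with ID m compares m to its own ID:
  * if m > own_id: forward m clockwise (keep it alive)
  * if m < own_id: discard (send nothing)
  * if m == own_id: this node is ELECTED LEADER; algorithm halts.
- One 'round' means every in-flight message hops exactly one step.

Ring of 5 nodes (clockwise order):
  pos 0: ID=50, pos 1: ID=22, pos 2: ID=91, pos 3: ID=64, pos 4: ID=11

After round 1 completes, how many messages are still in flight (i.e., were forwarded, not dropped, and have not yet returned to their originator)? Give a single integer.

Answer: 3

Derivation:
Round 1: pos1(id22) recv 50: fwd; pos2(id91) recv 22: drop; pos3(id64) recv 91: fwd; pos4(id11) recv 64: fwd; pos0(id50) recv 11: drop
After round 1: 3 messages still in flight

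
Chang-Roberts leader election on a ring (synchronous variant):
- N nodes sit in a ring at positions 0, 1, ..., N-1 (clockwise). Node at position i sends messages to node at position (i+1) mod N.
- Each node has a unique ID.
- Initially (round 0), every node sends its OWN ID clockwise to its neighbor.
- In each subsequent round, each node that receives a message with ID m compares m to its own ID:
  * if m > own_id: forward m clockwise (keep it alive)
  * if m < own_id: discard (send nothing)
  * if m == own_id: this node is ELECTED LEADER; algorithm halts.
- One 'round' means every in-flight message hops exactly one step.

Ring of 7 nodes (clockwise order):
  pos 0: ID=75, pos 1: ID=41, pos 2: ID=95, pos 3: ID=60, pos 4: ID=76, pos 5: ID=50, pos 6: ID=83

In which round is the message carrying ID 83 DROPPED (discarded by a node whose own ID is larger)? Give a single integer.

Answer: 3

Derivation:
Round 1: pos1(id41) recv 75: fwd; pos2(id95) recv 41: drop; pos3(id60) recv 95: fwd; pos4(id76) recv 60: drop; pos5(id50) recv 76: fwd; pos6(id83) recv 50: drop; pos0(id75) recv 83: fwd
Round 2: pos2(id95) recv 75: drop; pos4(id76) recv 95: fwd; pos6(id83) recv 76: drop; pos1(id41) recv 83: fwd
Round 3: pos5(id50) recv 95: fwd; pos2(id95) recv 83: drop
Round 4: pos6(id83) recv 95: fwd
Round 5: pos0(id75) recv 95: fwd
Round 6: pos1(id41) recv 95: fwd
Round 7: pos2(id95) recv 95: ELECTED
Message ID 83 originates at pos 6; dropped at pos 2 in round 3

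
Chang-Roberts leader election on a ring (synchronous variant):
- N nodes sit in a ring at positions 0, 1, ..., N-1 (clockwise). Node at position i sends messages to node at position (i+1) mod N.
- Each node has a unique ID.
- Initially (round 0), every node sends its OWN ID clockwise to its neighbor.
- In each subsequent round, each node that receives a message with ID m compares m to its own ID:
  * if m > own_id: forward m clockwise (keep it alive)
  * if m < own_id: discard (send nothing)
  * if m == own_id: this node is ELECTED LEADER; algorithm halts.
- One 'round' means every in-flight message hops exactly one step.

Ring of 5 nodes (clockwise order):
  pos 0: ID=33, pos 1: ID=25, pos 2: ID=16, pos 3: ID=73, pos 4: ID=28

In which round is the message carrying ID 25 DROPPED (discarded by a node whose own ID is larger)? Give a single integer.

Answer: 2

Derivation:
Round 1: pos1(id25) recv 33: fwd; pos2(id16) recv 25: fwd; pos3(id73) recv 16: drop; pos4(id28) recv 73: fwd; pos0(id33) recv 28: drop
Round 2: pos2(id16) recv 33: fwd; pos3(id73) recv 25: drop; pos0(id33) recv 73: fwd
Round 3: pos3(id73) recv 33: drop; pos1(id25) recv 73: fwd
Round 4: pos2(id16) recv 73: fwd
Round 5: pos3(id73) recv 73: ELECTED
Message ID 25 originates at pos 1; dropped at pos 3 in round 2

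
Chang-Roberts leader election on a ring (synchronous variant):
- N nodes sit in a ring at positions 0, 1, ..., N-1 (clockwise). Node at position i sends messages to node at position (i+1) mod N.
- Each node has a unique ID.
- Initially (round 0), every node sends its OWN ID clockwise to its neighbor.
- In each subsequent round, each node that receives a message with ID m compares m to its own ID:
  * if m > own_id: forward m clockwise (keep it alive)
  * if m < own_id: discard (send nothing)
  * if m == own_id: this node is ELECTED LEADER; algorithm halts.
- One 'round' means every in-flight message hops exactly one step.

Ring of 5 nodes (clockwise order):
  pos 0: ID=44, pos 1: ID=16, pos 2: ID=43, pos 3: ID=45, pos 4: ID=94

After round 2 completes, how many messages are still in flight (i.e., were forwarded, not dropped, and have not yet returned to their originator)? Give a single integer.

Round 1: pos1(id16) recv 44: fwd; pos2(id43) recv 16: drop; pos3(id45) recv 43: drop; pos4(id94) recv 45: drop; pos0(id44) recv 94: fwd
Round 2: pos2(id43) recv 44: fwd; pos1(id16) recv 94: fwd
After round 2: 2 messages still in flight

Answer: 2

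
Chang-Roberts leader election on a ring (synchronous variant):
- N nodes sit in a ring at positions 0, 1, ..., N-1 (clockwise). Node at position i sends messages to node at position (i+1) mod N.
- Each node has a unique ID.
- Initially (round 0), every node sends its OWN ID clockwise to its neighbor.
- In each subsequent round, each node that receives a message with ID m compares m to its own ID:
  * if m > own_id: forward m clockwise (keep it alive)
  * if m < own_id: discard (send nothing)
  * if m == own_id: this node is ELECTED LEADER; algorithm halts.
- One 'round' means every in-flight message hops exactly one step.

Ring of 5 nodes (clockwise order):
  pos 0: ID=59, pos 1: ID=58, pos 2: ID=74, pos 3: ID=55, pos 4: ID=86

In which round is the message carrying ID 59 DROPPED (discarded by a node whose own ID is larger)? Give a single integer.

Round 1: pos1(id58) recv 59: fwd; pos2(id74) recv 58: drop; pos3(id55) recv 74: fwd; pos4(id86) recv 55: drop; pos0(id59) recv 86: fwd
Round 2: pos2(id74) recv 59: drop; pos4(id86) recv 74: drop; pos1(id58) recv 86: fwd
Round 3: pos2(id74) recv 86: fwd
Round 4: pos3(id55) recv 86: fwd
Round 5: pos4(id86) recv 86: ELECTED
Message ID 59 originates at pos 0; dropped at pos 2 in round 2

Answer: 2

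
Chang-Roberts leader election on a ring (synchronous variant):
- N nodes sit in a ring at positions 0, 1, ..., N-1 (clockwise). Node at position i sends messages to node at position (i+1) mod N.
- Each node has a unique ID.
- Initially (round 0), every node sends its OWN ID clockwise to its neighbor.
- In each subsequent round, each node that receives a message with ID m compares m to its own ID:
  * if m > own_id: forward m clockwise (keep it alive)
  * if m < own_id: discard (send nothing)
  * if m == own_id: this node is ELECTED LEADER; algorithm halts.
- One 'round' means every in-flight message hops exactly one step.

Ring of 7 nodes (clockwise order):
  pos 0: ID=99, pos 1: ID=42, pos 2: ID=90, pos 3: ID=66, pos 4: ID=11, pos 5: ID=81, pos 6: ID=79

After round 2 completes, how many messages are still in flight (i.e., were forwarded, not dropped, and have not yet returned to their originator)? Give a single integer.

Answer: 2

Derivation:
Round 1: pos1(id42) recv 99: fwd; pos2(id90) recv 42: drop; pos3(id66) recv 90: fwd; pos4(id11) recv 66: fwd; pos5(id81) recv 11: drop; pos6(id79) recv 81: fwd; pos0(id99) recv 79: drop
Round 2: pos2(id90) recv 99: fwd; pos4(id11) recv 90: fwd; pos5(id81) recv 66: drop; pos0(id99) recv 81: drop
After round 2: 2 messages still in flight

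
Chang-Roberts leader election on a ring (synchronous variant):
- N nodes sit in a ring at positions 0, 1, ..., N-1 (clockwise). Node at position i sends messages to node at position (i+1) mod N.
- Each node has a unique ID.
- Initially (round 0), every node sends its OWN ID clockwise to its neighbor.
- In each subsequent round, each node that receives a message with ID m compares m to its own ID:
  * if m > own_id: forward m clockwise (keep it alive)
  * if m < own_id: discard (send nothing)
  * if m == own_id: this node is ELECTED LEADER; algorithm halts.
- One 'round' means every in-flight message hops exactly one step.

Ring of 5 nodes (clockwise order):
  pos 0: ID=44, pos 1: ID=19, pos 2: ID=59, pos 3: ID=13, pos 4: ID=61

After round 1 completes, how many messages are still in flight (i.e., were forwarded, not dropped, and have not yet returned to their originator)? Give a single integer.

Answer: 3

Derivation:
Round 1: pos1(id19) recv 44: fwd; pos2(id59) recv 19: drop; pos3(id13) recv 59: fwd; pos4(id61) recv 13: drop; pos0(id44) recv 61: fwd
After round 1: 3 messages still in flight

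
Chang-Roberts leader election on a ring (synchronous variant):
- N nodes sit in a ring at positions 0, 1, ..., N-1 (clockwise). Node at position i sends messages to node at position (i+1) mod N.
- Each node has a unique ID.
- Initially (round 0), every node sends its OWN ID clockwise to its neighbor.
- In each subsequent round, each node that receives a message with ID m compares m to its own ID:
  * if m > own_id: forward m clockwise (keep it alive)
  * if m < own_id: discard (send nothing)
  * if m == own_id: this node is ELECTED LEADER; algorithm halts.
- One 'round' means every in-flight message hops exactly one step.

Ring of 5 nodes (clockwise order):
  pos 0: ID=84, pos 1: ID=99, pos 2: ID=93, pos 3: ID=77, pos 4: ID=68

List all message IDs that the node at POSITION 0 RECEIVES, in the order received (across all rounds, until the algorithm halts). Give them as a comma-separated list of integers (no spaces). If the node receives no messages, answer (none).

Answer: 68,77,93,99

Derivation:
Round 1: pos1(id99) recv 84: drop; pos2(id93) recv 99: fwd; pos3(id77) recv 93: fwd; pos4(id68) recv 77: fwd; pos0(id84) recv 68: drop
Round 2: pos3(id77) recv 99: fwd; pos4(id68) recv 93: fwd; pos0(id84) recv 77: drop
Round 3: pos4(id68) recv 99: fwd; pos0(id84) recv 93: fwd
Round 4: pos0(id84) recv 99: fwd; pos1(id99) recv 93: drop
Round 5: pos1(id99) recv 99: ELECTED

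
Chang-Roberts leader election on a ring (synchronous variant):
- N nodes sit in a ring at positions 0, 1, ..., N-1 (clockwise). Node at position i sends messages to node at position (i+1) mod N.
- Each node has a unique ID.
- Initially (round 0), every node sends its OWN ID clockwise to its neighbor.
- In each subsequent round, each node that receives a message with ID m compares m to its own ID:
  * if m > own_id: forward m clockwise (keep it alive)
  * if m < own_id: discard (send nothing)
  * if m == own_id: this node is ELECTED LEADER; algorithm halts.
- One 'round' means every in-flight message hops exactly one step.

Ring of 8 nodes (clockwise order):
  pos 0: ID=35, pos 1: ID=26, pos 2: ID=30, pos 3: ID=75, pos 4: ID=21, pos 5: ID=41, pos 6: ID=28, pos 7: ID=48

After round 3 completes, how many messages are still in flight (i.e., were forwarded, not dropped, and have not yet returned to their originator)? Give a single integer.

Answer: 2

Derivation:
Round 1: pos1(id26) recv 35: fwd; pos2(id30) recv 26: drop; pos3(id75) recv 30: drop; pos4(id21) recv 75: fwd; pos5(id41) recv 21: drop; pos6(id28) recv 41: fwd; pos7(id48) recv 28: drop; pos0(id35) recv 48: fwd
Round 2: pos2(id30) recv 35: fwd; pos5(id41) recv 75: fwd; pos7(id48) recv 41: drop; pos1(id26) recv 48: fwd
Round 3: pos3(id75) recv 35: drop; pos6(id28) recv 75: fwd; pos2(id30) recv 48: fwd
After round 3: 2 messages still in flight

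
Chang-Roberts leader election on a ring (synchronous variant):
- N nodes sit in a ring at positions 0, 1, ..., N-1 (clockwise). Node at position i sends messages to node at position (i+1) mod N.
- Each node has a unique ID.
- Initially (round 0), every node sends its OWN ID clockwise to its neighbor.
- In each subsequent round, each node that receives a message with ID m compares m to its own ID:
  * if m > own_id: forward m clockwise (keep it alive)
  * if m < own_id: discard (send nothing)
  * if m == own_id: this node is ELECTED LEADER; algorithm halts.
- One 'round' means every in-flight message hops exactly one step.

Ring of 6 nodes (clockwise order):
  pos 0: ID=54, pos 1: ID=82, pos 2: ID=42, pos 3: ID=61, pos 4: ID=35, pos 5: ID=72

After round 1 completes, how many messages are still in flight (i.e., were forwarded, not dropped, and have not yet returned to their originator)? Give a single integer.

Answer: 3

Derivation:
Round 1: pos1(id82) recv 54: drop; pos2(id42) recv 82: fwd; pos3(id61) recv 42: drop; pos4(id35) recv 61: fwd; pos5(id72) recv 35: drop; pos0(id54) recv 72: fwd
After round 1: 3 messages still in flight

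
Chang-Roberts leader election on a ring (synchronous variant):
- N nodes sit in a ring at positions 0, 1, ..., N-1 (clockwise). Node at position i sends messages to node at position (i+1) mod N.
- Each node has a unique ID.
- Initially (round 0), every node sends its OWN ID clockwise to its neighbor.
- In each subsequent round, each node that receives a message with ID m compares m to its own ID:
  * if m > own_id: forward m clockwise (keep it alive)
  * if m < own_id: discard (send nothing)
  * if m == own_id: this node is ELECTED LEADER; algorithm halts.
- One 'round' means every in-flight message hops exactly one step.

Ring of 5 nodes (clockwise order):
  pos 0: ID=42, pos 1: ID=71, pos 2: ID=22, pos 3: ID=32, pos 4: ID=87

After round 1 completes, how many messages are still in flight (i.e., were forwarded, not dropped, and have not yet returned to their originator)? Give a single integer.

Round 1: pos1(id71) recv 42: drop; pos2(id22) recv 71: fwd; pos3(id32) recv 22: drop; pos4(id87) recv 32: drop; pos0(id42) recv 87: fwd
After round 1: 2 messages still in flight

Answer: 2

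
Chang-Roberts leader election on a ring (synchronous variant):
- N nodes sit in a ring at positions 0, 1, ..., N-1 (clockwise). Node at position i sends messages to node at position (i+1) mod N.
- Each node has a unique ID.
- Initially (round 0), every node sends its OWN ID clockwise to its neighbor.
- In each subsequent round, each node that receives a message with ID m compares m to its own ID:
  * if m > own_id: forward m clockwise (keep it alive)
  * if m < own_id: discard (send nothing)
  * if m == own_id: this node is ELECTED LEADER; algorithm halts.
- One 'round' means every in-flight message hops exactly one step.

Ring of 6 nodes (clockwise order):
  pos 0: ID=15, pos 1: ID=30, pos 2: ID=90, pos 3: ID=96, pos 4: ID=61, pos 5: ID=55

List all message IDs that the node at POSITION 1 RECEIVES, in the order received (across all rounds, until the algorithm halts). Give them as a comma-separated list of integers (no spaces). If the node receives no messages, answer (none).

Round 1: pos1(id30) recv 15: drop; pos2(id90) recv 30: drop; pos3(id96) recv 90: drop; pos4(id61) recv 96: fwd; pos5(id55) recv 61: fwd; pos0(id15) recv 55: fwd
Round 2: pos5(id55) recv 96: fwd; pos0(id15) recv 61: fwd; pos1(id30) recv 55: fwd
Round 3: pos0(id15) recv 96: fwd; pos1(id30) recv 61: fwd; pos2(id90) recv 55: drop
Round 4: pos1(id30) recv 96: fwd; pos2(id90) recv 61: drop
Round 5: pos2(id90) recv 96: fwd
Round 6: pos3(id96) recv 96: ELECTED

Answer: 15,55,61,96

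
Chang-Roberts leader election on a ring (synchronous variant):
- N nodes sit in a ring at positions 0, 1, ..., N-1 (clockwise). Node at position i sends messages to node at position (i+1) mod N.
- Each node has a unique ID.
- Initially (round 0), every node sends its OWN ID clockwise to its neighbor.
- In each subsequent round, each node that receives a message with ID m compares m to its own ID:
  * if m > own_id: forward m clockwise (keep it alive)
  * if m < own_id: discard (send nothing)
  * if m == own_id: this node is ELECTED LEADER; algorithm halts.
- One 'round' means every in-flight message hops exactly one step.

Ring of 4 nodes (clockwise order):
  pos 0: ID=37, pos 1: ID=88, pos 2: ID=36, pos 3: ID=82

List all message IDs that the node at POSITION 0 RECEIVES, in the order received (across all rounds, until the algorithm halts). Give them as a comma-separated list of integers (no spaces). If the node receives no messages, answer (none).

Answer: 82,88

Derivation:
Round 1: pos1(id88) recv 37: drop; pos2(id36) recv 88: fwd; pos3(id82) recv 36: drop; pos0(id37) recv 82: fwd
Round 2: pos3(id82) recv 88: fwd; pos1(id88) recv 82: drop
Round 3: pos0(id37) recv 88: fwd
Round 4: pos1(id88) recv 88: ELECTED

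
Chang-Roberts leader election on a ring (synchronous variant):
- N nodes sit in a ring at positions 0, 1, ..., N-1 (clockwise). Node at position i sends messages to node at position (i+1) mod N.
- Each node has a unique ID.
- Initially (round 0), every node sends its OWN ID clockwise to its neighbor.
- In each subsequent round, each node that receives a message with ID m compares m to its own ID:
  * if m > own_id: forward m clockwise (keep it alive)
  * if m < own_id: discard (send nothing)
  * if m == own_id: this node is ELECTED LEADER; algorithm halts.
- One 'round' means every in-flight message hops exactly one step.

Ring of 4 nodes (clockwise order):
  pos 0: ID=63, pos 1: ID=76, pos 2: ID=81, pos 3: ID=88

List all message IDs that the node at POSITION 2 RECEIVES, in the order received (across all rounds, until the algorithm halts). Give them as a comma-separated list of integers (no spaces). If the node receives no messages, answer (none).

Answer: 76,88

Derivation:
Round 1: pos1(id76) recv 63: drop; pos2(id81) recv 76: drop; pos3(id88) recv 81: drop; pos0(id63) recv 88: fwd
Round 2: pos1(id76) recv 88: fwd
Round 3: pos2(id81) recv 88: fwd
Round 4: pos3(id88) recv 88: ELECTED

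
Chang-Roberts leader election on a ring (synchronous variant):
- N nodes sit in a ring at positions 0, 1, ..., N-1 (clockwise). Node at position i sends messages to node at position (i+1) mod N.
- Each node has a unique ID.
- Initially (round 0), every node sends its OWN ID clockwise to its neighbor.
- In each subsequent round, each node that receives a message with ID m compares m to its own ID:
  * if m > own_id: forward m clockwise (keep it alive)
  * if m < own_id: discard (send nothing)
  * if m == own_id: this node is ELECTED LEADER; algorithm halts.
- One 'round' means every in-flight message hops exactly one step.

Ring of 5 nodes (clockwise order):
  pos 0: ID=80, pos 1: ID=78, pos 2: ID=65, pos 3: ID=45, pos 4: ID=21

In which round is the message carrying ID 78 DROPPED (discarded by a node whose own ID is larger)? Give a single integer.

Answer: 4

Derivation:
Round 1: pos1(id78) recv 80: fwd; pos2(id65) recv 78: fwd; pos3(id45) recv 65: fwd; pos4(id21) recv 45: fwd; pos0(id80) recv 21: drop
Round 2: pos2(id65) recv 80: fwd; pos3(id45) recv 78: fwd; pos4(id21) recv 65: fwd; pos0(id80) recv 45: drop
Round 3: pos3(id45) recv 80: fwd; pos4(id21) recv 78: fwd; pos0(id80) recv 65: drop
Round 4: pos4(id21) recv 80: fwd; pos0(id80) recv 78: drop
Round 5: pos0(id80) recv 80: ELECTED
Message ID 78 originates at pos 1; dropped at pos 0 in round 4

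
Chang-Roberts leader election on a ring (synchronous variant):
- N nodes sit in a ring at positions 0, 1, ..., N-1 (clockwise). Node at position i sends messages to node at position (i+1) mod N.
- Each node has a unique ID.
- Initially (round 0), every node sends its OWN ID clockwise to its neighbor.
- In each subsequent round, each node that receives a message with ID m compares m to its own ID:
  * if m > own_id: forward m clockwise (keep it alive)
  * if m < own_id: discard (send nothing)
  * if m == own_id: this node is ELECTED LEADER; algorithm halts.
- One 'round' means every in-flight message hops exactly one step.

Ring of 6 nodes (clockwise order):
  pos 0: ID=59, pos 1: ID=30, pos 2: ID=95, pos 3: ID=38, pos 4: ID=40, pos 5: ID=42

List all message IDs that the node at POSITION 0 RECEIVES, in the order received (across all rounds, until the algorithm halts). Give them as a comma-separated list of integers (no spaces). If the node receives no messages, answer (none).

Round 1: pos1(id30) recv 59: fwd; pos2(id95) recv 30: drop; pos3(id38) recv 95: fwd; pos4(id40) recv 38: drop; pos5(id42) recv 40: drop; pos0(id59) recv 42: drop
Round 2: pos2(id95) recv 59: drop; pos4(id40) recv 95: fwd
Round 3: pos5(id42) recv 95: fwd
Round 4: pos0(id59) recv 95: fwd
Round 5: pos1(id30) recv 95: fwd
Round 6: pos2(id95) recv 95: ELECTED

Answer: 42,95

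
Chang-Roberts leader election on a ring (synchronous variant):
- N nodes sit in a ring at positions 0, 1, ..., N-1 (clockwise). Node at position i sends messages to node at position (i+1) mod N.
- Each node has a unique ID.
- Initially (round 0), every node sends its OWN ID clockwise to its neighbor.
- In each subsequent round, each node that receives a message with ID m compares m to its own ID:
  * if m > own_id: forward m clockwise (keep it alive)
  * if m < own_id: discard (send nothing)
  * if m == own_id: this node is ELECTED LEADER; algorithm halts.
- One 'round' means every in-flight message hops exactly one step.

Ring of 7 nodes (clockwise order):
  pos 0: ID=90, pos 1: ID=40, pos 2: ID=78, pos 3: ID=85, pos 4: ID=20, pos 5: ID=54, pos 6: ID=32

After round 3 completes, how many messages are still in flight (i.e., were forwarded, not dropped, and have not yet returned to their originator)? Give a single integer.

Round 1: pos1(id40) recv 90: fwd; pos2(id78) recv 40: drop; pos3(id85) recv 78: drop; pos4(id20) recv 85: fwd; pos5(id54) recv 20: drop; pos6(id32) recv 54: fwd; pos0(id90) recv 32: drop
Round 2: pos2(id78) recv 90: fwd; pos5(id54) recv 85: fwd; pos0(id90) recv 54: drop
Round 3: pos3(id85) recv 90: fwd; pos6(id32) recv 85: fwd
After round 3: 2 messages still in flight

Answer: 2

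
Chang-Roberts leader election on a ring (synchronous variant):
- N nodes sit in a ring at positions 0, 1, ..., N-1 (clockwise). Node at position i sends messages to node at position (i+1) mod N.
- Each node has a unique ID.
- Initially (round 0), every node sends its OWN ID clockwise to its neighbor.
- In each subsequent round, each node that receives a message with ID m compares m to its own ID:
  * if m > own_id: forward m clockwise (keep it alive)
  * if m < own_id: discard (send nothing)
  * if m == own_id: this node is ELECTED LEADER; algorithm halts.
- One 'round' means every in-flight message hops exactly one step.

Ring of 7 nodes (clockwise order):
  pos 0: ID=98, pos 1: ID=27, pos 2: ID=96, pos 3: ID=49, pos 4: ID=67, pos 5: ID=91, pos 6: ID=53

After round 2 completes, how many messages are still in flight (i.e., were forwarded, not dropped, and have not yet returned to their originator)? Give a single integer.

Round 1: pos1(id27) recv 98: fwd; pos2(id96) recv 27: drop; pos3(id49) recv 96: fwd; pos4(id67) recv 49: drop; pos5(id91) recv 67: drop; pos6(id53) recv 91: fwd; pos0(id98) recv 53: drop
Round 2: pos2(id96) recv 98: fwd; pos4(id67) recv 96: fwd; pos0(id98) recv 91: drop
After round 2: 2 messages still in flight

Answer: 2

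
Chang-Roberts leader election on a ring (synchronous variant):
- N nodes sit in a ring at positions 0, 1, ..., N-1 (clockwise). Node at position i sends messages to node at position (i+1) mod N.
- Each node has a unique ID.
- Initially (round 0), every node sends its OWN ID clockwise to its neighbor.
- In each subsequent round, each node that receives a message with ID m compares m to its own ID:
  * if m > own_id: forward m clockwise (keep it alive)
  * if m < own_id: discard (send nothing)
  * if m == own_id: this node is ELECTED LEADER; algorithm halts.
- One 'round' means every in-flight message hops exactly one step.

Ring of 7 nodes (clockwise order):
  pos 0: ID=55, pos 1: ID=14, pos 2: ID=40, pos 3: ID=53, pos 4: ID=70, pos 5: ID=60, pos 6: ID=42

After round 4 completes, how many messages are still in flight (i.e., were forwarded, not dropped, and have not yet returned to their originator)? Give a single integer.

Answer: 2

Derivation:
Round 1: pos1(id14) recv 55: fwd; pos2(id40) recv 14: drop; pos3(id53) recv 40: drop; pos4(id70) recv 53: drop; pos5(id60) recv 70: fwd; pos6(id42) recv 60: fwd; pos0(id55) recv 42: drop
Round 2: pos2(id40) recv 55: fwd; pos6(id42) recv 70: fwd; pos0(id55) recv 60: fwd
Round 3: pos3(id53) recv 55: fwd; pos0(id55) recv 70: fwd; pos1(id14) recv 60: fwd
Round 4: pos4(id70) recv 55: drop; pos1(id14) recv 70: fwd; pos2(id40) recv 60: fwd
After round 4: 2 messages still in flight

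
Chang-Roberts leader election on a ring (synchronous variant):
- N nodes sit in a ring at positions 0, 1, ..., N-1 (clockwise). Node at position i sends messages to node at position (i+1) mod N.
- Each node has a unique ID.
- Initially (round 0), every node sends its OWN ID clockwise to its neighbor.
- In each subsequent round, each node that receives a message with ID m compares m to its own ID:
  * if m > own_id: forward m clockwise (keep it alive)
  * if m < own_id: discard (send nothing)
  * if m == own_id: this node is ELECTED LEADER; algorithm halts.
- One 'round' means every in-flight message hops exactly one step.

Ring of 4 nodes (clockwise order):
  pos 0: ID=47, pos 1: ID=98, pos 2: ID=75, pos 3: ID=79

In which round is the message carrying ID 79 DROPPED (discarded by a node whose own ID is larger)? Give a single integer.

Round 1: pos1(id98) recv 47: drop; pos2(id75) recv 98: fwd; pos3(id79) recv 75: drop; pos0(id47) recv 79: fwd
Round 2: pos3(id79) recv 98: fwd; pos1(id98) recv 79: drop
Round 3: pos0(id47) recv 98: fwd
Round 4: pos1(id98) recv 98: ELECTED
Message ID 79 originates at pos 3; dropped at pos 1 in round 2

Answer: 2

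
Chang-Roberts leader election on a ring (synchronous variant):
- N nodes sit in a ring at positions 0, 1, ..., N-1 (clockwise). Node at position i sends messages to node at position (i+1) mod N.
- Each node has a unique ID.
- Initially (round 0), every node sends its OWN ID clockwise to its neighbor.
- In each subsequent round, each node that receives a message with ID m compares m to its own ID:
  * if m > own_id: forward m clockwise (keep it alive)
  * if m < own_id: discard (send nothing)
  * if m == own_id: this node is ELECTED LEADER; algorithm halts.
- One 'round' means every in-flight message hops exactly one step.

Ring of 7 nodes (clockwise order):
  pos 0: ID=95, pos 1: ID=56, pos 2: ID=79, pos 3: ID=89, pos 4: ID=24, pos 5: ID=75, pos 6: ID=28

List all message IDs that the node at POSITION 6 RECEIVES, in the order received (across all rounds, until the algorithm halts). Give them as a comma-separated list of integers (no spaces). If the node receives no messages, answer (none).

Round 1: pos1(id56) recv 95: fwd; pos2(id79) recv 56: drop; pos3(id89) recv 79: drop; pos4(id24) recv 89: fwd; pos5(id75) recv 24: drop; pos6(id28) recv 75: fwd; pos0(id95) recv 28: drop
Round 2: pos2(id79) recv 95: fwd; pos5(id75) recv 89: fwd; pos0(id95) recv 75: drop
Round 3: pos3(id89) recv 95: fwd; pos6(id28) recv 89: fwd
Round 4: pos4(id24) recv 95: fwd; pos0(id95) recv 89: drop
Round 5: pos5(id75) recv 95: fwd
Round 6: pos6(id28) recv 95: fwd
Round 7: pos0(id95) recv 95: ELECTED

Answer: 75,89,95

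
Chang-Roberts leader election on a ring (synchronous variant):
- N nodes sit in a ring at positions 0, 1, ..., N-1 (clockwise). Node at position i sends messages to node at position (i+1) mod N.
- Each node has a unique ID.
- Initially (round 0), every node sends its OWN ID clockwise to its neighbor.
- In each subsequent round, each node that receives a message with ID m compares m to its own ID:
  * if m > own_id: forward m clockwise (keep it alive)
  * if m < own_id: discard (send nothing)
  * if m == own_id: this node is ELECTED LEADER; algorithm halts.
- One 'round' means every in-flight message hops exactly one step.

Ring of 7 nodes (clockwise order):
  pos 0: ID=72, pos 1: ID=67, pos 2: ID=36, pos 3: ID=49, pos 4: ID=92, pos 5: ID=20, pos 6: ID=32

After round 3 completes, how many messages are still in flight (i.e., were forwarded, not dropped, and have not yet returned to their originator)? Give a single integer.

Answer: 2

Derivation:
Round 1: pos1(id67) recv 72: fwd; pos2(id36) recv 67: fwd; pos3(id49) recv 36: drop; pos4(id92) recv 49: drop; pos5(id20) recv 92: fwd; pos6(id32) recv 20: drop; pos0(id72) recv 32: drop
Round 2: pos2(id36) recv 72: fwd; pos3(id49) recv 67: fwd; pos6(id32) recv 92: fwd
Round 3: pos3(id49) recv 72: fwd; pos4(id92) recv 67: drop; pos0(id72) recv 92: fwd
After round 3: 2 messages still in flight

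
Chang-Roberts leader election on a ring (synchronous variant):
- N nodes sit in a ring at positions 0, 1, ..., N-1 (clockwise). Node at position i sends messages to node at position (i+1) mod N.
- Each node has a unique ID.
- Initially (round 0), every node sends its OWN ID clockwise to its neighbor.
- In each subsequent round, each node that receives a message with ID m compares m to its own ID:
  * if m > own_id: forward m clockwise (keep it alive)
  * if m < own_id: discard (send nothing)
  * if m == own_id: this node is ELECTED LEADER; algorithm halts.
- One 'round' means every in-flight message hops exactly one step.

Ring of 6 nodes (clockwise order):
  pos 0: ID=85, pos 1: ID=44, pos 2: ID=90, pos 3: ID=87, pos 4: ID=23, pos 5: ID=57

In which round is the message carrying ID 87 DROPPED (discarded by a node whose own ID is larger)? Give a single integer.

Answer: 5

Derivation:
Round 1: pos1(id44) recv 85: fwd; pos2(id90) recv 44: drop; pos3(id87) recv 90: fwd; pos4(id23) recv 87: fwd; pos5(id57) recv 23: drop; pos0(id85) recv 57: drop
Round 2: pos2(id90) recv 85: drop; pos4(id23) recv 90: fwd; pos5(id57) recv 87: fwd
Round 3: pos5(id57) recv 90: fwd; pos0(id85) recv 87: fwd
Round 4: pos0(id85) recv 90: fwd; pos1(id44) recv 87: fwd
Round 5: pos1(id44) recv 90: fwd; pos2(id90) recv 87: drop
Round 6: pos2(id90) recv 90: ELECTED
Message ID 87 originates at pos 3; dropped at pos 2 in round 5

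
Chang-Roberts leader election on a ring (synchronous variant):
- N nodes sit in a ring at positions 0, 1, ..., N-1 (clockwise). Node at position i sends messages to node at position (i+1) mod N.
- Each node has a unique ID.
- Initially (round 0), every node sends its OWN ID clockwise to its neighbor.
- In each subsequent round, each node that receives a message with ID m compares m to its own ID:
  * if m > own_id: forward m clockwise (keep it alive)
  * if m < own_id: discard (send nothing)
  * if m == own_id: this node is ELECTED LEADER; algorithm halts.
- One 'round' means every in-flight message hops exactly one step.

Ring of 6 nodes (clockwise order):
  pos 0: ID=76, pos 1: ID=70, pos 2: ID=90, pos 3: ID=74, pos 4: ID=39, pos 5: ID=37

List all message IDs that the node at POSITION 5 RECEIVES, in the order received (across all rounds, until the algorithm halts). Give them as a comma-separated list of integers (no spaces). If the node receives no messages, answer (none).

Answer: 39,74,90

Derivation:
Round 1: pos1(id70) recv 76: fwd; pos2(id90) recv 70: drop; pos3(id74) recv 90: fwd; pos4(id39) recv 74: fwd; pos5(id37) recv 39: fwd; pos0(id76) recv 37: drop
Round 2: pos2(id90) recv 76: drop; pos4(id39) recv 90: fwd; pos5(id37) recv 74: fwd; pos0(id76) recv 39: drop
Round 3: pos5(id37) recv 90: fwd; pos0(id76) recv 74: drop
Round 4: pos0(id76) recv 90: fwd
Round 5: pos1(id70) recv 90: fwd
Round 6: pos2(id90) recv 90: ELECTED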